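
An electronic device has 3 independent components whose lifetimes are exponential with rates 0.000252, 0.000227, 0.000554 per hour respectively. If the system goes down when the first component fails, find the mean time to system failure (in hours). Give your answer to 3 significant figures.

The time to first failure is exponential with rate Σλ = 0.000252 + 0.000227 + 0.000554 = 0.001033.
E[min] = 1/Σλ = 1/0.001033 = 968.054 hours.

968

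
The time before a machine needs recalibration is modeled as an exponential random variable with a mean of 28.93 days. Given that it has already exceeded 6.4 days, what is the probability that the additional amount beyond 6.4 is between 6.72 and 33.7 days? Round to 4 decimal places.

0.4808

The rate is λ = 1/28.93 = 0.0345662 per day.
Memoryless: the residual past 6.4 is again Exp(λ).
P(6.72 < residual < 33.7) = e^(−λ·6.72) − e^(−λ·33.7) = 0.79272 − 0.31196 ≈ 0.4808.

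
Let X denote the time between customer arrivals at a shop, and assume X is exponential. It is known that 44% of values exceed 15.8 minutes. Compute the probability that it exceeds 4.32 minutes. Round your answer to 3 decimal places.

e^(−λ·15.8) = 0.44 ⇒ λ = −ln(0.44)/15.8 = 0.0519608.
P(X > 4.32) = e^(−0.0519608·4.32) = e^(−0.22447) ≈ 0.799.

0.799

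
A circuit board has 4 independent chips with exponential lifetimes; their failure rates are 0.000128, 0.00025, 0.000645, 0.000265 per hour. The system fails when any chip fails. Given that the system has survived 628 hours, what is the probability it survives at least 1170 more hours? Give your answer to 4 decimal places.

Time to first failure ~ Exp(Σλ) with Σλ = 0.001288.
By memorylessness, P(T > 628+1170 | T > 628) = P(T > 1170) = e^(−0.001288·1170) ≈ 0.2216.

0.2216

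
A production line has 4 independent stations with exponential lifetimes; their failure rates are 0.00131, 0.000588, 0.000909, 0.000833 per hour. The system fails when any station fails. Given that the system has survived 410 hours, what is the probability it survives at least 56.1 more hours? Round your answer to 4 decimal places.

0.8153

Time to first failure ~ Exp(Σλ) with Σλ = 0.00364.
By memorylessness, P(T > 410+56.1 | T > 410) = P(T > 56.1) = e^(−0.00364·56.1) ≈ 0.8153.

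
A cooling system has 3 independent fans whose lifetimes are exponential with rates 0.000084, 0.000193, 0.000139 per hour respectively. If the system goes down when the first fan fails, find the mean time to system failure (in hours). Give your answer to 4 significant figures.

The time to first failure is exponential with rate Σλ = 0.000084 + 0.000193 + 0.000139 = 0.000416.
E[min] = 1/Σλ = 1/0.000416 = 2403.85 hours.

2404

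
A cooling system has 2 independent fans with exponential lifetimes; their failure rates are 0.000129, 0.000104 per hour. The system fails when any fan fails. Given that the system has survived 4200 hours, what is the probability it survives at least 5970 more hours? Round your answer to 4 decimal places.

0.2488

Time to first failure ~ Exp(Σλ) with Σλ = 0.000233.
By memorylessness, P(T > 4200+5970 | T > 4200) = P(T > 5970) = e^(−0.000233·5970) ≈ 0.2488.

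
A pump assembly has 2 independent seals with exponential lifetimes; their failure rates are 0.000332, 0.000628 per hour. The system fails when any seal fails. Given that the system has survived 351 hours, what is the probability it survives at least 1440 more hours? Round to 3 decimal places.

0.251

Time to first failure ~ Exp(Σλ) with Σλ = 0.00096.
By memorylessness, P(T > 351+1440 | T > 351) = P(T > 1440) = e^(−0.00096·1440) ≈ 0.251.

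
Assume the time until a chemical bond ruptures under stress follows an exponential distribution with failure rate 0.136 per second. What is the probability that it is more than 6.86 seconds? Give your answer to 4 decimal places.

0.3934

P(X > 6.86) = e^(−λ·6.86) = e^(−0.93296) ≈ 0.3934.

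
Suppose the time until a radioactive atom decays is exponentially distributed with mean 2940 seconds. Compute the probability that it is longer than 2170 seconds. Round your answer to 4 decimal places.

The rate is λ = 1/2940 = 0.000340136 per second.
P(X > 2170) = e^(−λ·2170) = e^(−0.7381) ≈ 0.4780.

0.4780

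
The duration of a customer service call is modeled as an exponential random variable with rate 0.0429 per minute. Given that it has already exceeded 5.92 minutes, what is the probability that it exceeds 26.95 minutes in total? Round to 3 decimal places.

0.406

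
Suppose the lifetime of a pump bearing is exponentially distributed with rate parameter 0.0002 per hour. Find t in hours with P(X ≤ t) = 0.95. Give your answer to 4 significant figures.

14980

Set 1 − e^(−λt) = 0.95, so t = −ln(0.05)/λ = 2.9957/0.0002 ≈ 14978.7 hours.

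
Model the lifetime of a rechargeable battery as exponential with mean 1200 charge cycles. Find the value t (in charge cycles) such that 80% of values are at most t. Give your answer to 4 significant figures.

1931

The rate is λ = 1/1200 = 0.000833333 per charge cycle.
Set 1 − e^(−λt) = 0.8, so t = −ln(0.2)/λ = 1.6094/0.000833333 ≈ 1931.33 charge cycles.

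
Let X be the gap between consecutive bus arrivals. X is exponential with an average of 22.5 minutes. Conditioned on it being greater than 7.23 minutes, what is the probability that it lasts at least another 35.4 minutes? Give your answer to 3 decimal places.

0.207

The rate is λ = 1/22.5 = 0.0444444 per minute.
P(X > s+t | X > s) = e^(−λ(s+t))/e^(−λs) = e^(−λt), independent of s = 7.23.
P(X > 35.4) = e^(−1.5733) ≈ 0.207.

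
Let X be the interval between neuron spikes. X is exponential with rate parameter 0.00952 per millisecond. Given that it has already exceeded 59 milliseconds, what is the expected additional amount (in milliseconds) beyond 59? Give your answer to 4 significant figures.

By memorylessness, the remaining amount past any threshold is again Exp(λ) with mean 1/λ = 105.042 milliseconds.

105.0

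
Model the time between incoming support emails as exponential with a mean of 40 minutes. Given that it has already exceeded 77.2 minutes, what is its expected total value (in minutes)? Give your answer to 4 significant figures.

117.2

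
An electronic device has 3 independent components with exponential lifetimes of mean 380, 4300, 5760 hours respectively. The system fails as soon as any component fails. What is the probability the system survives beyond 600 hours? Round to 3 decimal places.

0.162

The first failure time is exponential with rate Σλ_i = 1/380 + 1/4300 + 1/5760 = 0.00303775 per hour.
P(min > 600) = e^(−0.00303775·600) = e^(−1.8226) ≈ 0.162.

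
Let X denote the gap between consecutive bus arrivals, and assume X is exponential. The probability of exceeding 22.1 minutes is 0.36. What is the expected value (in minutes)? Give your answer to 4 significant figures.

21.63

e^(−λ·22.1) = 0.36 ⇒ λ = −ln(0.36)/22.1 = 0.0462286.
Mean = 1/λ = 21.6316 minutes.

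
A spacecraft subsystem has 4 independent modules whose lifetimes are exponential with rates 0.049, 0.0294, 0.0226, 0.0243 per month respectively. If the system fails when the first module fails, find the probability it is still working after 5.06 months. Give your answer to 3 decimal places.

0.530

The time to first failure is exponential with rate Σλ = 0.049 + 0.0294 + 0.0226 + 0.0243 = 0.1253.
P(min > 5.06) = e^(−0.1253·5.06) = e^(−0.63402) ≈ 0.530.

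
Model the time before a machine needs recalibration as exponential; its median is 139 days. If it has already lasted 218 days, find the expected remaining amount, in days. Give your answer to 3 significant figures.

For an exponential, median = ln(2)/λ, so λ = ln 2 / 139 = 0.00498667 per day.
By memorylessness, the remaining amount past any threshold is again Exp(λ) with mean 1/λ = 200.535 days.

201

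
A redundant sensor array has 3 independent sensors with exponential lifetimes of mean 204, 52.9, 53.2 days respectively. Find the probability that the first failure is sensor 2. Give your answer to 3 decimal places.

0.444

Rates: λ_i = 1/mean_i → 0.00490196, 0.0189036, 0.018797; Σλ = 0.0426025.
P(sensor 2 first) = λ_2/Σλ = 0.0189036/0.0426025 ≈ 0.444.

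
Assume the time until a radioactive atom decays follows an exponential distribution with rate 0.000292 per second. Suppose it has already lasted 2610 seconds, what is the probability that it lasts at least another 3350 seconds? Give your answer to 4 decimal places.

0.3760

By the memoryless property, P(X > 2610+3350 | X > 2610) = P(X > 3350).
P(X > 3350) = e^(−0.9782) ≈ 0.3760.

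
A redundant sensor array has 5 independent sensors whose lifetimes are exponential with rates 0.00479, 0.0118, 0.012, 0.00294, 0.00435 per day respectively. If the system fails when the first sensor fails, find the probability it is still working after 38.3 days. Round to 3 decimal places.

0.253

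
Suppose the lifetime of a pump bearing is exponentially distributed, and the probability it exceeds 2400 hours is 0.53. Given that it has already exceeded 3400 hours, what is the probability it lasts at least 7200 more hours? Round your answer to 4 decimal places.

0.1489

From e^(−λ·2400) = 0.53, λ = −ln(0.53)/2400 = 0.000264533.
Memoryless: P(X > 3400+7200 | X > 3400) = P(X > 7200) = e^(−0.000264533·7200) ≈ 0.1489.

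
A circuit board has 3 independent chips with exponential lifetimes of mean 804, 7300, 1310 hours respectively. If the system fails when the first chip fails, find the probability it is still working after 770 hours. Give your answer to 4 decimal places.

The first failure time is exponential with rate Σλ_i = 1/804 + 1/7300 + 1/1310 = 0.00214413 per hour.
P(min > 770) = e^(−0.00214413·770) = e^(−1.651) ≈ 0.1919.

0.1919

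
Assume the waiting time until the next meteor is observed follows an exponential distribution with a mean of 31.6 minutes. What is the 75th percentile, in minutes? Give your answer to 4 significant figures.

The rate is λ = 1/31.6 = 0.0316456 per minute.
Set 1 − e^(−λt) = 0.75, so t = −ln(0.25)/λ = 1.3863/0.0316456 ≈ 43.8069 minutes.

43.81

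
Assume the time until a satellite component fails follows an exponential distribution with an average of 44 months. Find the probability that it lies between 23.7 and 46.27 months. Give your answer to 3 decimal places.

0.234

The rate is λ = 1/44 = 0.0227273 per month.
P(23.7 < X < 46.27) = e^(−λ·23.7) − e^(−λ·46.27) = 0.58354 − 0.34938 ≈ 0.234.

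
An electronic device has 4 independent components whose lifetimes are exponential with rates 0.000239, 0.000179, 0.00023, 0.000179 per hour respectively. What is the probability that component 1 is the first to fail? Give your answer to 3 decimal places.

The time to first failure is exponential with rate Σλ = 0.000239 + 0.000179 + 0.00023 + 0.000179 = 0.000827.
P(component 1 first) = λ_1/Σλ = 0.000239/0.000827 ≈ 0.289.

0.289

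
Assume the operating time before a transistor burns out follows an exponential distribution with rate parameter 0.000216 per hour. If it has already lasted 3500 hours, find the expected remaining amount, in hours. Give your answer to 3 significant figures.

By memorylessness, the remaining amount past any threshold is again Exp(λ) with mean 1/λ = 4629.63 hours.

4630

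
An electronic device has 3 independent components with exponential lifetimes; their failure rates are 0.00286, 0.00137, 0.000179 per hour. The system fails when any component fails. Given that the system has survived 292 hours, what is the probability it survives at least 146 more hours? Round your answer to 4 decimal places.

0.5253

Time to first failure ~ Exp(Σλ) with Σλ = 0.004409.
By memorylessness, P(T > 292+146 | T > 292) = P(T > 146) = e^(−0.004409·146) ≈ 0.5253.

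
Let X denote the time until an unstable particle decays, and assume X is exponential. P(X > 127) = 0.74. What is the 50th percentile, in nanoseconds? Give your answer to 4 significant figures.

e^(−λ·127) = 0.74 ⇒ λ = −ln(0.74)/127 = 0.00237091.
50th percentile: 1 − e^(−λt) = 0.5, t = −ln(0.5)/λ = 292.355 nanoseconds.

292.4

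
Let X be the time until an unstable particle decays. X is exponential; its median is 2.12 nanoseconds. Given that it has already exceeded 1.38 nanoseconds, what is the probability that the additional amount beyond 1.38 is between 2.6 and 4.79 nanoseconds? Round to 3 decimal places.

0.219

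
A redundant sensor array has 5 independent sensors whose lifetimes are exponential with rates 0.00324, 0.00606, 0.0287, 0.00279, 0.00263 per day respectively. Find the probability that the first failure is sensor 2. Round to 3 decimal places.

0.140

The time to first failure is exponential with rate Σλ = 0.00324 + 0.00606 + 0.0287 + 0.00279 + 0.00263 = 0.04342.
P(sensor 2 first) = λ_2/Σλ = 0.00606/0.04342 ≈ 0.140.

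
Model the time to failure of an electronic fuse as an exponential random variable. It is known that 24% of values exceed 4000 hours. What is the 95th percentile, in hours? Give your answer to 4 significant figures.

e^(−λ·4000) = 0.24 ⇒ λ = −ln(0.24)/4000 = 0.000356779.
95th percentile: 1 − e^(−λt) = 0.95, t = −ln(0.05)/λ = 8396.6 hours.

8397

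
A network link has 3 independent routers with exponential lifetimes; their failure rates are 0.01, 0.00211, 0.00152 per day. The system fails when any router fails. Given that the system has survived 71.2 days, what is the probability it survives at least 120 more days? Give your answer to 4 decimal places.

0.1948

Time to first failure ~ Exp(Σλ) with Σλ = 0.01363.
By memorylessness, P(T > 71.2+120 | T > 71.2) = P(T > 120) = e^(−0.01363·120) ≈ 0.1948.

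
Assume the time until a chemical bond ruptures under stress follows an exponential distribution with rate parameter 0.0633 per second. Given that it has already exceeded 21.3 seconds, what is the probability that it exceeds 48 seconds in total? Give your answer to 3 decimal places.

P(X > s+t | X > s) = e^(−λ(s+t))/e^(−λs) = e^(−λt), independent of s = 21.3.
P(X > 26.7) = e^(−1.6901) ≈ 0.184.

0.184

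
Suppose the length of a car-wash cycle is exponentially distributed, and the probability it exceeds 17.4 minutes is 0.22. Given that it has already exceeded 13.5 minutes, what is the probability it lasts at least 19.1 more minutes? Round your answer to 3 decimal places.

0.190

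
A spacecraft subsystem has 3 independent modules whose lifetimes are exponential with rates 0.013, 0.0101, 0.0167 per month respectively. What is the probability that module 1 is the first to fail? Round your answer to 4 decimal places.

0.3266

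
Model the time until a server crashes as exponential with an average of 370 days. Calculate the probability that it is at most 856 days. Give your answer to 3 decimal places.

0.901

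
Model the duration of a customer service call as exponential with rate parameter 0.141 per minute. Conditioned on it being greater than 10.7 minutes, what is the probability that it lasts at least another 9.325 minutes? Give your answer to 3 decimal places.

0.269

By the memoryless property, P(X > 10.7+9.325 | X > 10.7) = P(X > 9.325).
P(X > 9.325) = e^(−1.3148) ≈ 0.269.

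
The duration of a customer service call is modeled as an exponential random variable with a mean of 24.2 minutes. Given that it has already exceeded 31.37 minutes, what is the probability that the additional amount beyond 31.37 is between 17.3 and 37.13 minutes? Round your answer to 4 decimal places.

The rate is λ = 1/24.2 = 0.0413223 per minute.
Memoryless: the residual past 31.37 is again Exp(λ).
P(17.3 < residual < 37.13) = e^(−λ·17.3) − e^(−λ·37.13) = 0.48925 − 0.21561 ≈ 0.2736.

0.2736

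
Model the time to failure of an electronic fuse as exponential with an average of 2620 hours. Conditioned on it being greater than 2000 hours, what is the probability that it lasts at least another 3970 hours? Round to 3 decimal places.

0.220

The rate is λ = 1/2620 = 0.000381679 per hour.
P(X > s+t | X > s) = e^(−λ(s+t))/e^(−λs) = e^(−λt), independent of s = 2000.
P(X > 3970) = e^(−1.5153) ≈ 0.220.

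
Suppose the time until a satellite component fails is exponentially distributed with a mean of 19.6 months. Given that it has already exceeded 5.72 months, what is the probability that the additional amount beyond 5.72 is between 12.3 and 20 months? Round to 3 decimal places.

0.173

The rate is λ = 1/19.6 = 0.0510204 per month.
Memoryless: the residual past 5.72 is again Exp(λ).
P(12.3 < residual < 20) = e^(−λ·12.3) − e^(−λ·20) = 0.53390 − 0.36045 ≈ 0.173.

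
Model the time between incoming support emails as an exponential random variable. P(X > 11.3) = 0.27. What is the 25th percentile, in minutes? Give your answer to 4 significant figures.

e^(−λ·11.3) = 0.27 ⇒ λ = −ln(0.27)/11.3 = 0.11587.
25th percentile: 1 − e^(−λt) = 0.25, t = −ln(0.75)/λ = 2.4828 minutes.

2.483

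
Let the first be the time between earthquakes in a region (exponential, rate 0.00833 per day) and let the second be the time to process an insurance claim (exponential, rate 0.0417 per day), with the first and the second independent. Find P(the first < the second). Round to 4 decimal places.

0.1665

λ_1 = 0.00833, λ_2 = 0.0417.
For independent exponentials, P(the first < the second) = λ_1/(λ_1+λ_2) = 0.00833/0.05003 ≈ 0.1665.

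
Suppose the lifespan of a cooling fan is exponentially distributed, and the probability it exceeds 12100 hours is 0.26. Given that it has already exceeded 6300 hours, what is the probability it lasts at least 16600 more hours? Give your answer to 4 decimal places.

0.1575

From e^(−λ·12100) = 0.26, λ = −ln(0.26)/12100 = 0.000111328.
Memoryless: P(X > 6300+16600 | X > 6300) = P(X > 16600) = e^(−0.000111328·16600) ≈ 0.1575.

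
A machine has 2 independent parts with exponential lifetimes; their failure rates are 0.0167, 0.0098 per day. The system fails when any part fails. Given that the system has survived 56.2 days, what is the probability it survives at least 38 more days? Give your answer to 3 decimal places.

0.365

Time to first failure ~ Exp(Σλ) with Σλ = 0.0265.
By memorylessness, P(T > 56.2+38 | T > 56.2) = P(T > 38) = e^(−0.0265·38) ≈ 0.365.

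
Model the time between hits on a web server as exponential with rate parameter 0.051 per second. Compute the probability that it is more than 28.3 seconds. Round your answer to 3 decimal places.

0.236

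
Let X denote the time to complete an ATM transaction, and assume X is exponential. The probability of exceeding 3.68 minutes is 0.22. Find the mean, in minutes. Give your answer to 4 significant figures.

2.430

e^(−λ·3.68) = 0.22 ⇒ λ = −ln(0.22)/3.68 = 0.411448.
Mean = 1/λ = 2.43044 minutes.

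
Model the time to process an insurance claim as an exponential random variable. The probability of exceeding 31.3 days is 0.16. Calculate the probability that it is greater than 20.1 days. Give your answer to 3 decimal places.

e^(−λ·31.3) = 0.16 ⇒ λ = −ln(0.16)/31.3 = 0.0585489.
P(X > 20.1) = e^(−0.0585489·20.1) = e^(−1.1768) ≈ 0.308.

0.308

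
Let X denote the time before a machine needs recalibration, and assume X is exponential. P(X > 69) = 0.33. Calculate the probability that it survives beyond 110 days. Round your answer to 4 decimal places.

0.1708

e^(−λ·69) = 0.33 ⇒ λ = −ln(0.33)/69 = 0.0160676.
P(X > 110) = e^(−0.0160676·110) = e^(−1.7674) ≈ 0.1708.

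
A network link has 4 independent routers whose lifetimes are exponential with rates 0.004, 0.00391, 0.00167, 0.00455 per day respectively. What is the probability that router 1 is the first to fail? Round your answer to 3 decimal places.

The time to first failure is exponential with rate Σλ = 0.004 + 0.00391 + 0.00167 + 0.00455 = 0.01413.
P(router 1 first) = λ_1/Σλ = 0.004/0.01413 ≈ 0.283.

0.283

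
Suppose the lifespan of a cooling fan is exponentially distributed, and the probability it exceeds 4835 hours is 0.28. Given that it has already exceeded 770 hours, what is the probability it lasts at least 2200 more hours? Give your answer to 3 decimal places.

From e^(−λ·4835) = 0.28, λ = −ln(0.28)/4835 = 0.000263281.
Memoryless: P(X > 770+2200 | X > 770) = P(X > 2200) = e^(−0.000263281·2200) ≈ 0.560.

0.560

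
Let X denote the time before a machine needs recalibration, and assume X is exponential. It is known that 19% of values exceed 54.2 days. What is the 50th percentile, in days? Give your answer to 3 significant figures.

22.6

e^(−λ·54.2) = 0.19 ⇒ λ = −ln(0.19)/54.2 = 0.0306408.
50th percentile: 1 − e^(−λt) = 0.5, t = −ln(0.5)/λ = 22.6217 days.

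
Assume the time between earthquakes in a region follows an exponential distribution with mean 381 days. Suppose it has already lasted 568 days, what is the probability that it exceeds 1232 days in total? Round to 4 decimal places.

0.1750

The rate is λ = 1/381 = 0.00262467 per day.
The exponential is memoryless, so the remaining time is again Exp(λ): the condition X > 568 is irrelevant.
P(X > 664) = e^(−1.7428) ≈ 0.1750.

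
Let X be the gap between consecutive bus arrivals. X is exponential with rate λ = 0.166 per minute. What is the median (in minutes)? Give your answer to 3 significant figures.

4.18

Set 1 − e^(−λt) = 0.5, so t = −ln(0.5)/λ = 0.69315/0.166 ≈ 4.17559 minutes.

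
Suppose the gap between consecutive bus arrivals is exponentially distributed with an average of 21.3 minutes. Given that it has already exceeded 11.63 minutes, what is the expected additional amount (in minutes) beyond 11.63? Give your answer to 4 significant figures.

21.30

The rate is λ = 1/21.3 = 0.0469484 per minute.
By memorylessness, the remaining amount past any threshold is again Exp(λ) with mean 1/λ = 21.3 minutes.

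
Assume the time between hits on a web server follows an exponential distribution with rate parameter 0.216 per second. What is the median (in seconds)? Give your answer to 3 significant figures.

Set 1 − e^(−λt) = 0.5, so t = −ln(0.5)/λ = 0.69315/0.216 ≈ 3.20901 seconds.

3.21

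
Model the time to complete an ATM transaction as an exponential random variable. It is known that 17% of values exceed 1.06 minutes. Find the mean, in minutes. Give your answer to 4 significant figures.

e^(−λ·1.06) = 0.17 ⇒ λ = −ln(0.17)/1.06 = 1.67166.
Mean = 1/λ = 0.598209 minutes.

0.5982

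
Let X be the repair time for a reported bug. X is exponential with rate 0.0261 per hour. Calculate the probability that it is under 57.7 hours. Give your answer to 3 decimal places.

P(X ≤ 57.7) = 1 − e^(−λ·57.7) = 1 − e^(−1.506) ≈ 0.778.

0.778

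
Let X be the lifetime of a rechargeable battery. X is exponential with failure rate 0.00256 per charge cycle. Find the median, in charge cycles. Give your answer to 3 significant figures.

Set 1 − e^(−λt) = 0.5, so t = −ln(0.5)/λ = 0.69315/0.00256 ≈ 270.761 charge cycles.

271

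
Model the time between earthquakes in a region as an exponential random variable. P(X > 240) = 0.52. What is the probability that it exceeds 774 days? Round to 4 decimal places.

0.1214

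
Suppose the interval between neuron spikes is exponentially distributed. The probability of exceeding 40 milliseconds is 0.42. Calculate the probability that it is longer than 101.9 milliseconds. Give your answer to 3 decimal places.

0.110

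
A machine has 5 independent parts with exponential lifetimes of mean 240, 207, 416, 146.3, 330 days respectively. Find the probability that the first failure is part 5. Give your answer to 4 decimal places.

Rates: λ_i = 1/mean_i → 0.00416667, 0.00483092, 0.00240385, 0.00683527, 0.0030303; Σλ = 0.021267.
P(part 5 first) = λ_5/Σλ = 0.0030303/0.021267 ≈ 0.1425.

0.1425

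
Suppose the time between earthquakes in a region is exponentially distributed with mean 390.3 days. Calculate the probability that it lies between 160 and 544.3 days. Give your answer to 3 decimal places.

The rate is λ = 1/390.3 = 0.00256213 per day.
P(160 < X < 544.3) = e^(−λ·160) − e^(−λ·544.3) = 0.66369 − 0.24794 ≈ 0.416.

0.416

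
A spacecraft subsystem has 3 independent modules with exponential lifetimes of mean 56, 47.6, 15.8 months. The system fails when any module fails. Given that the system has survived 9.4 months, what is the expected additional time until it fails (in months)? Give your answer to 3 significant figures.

9.79

First-failure rate Σλ = 1/56 + 1/47.6 + 1/15.8 = 0.102157.
By memorylessness the expected residual is 1/Σλ = 9.78888 months, regardless of the 9.4 already elapsed.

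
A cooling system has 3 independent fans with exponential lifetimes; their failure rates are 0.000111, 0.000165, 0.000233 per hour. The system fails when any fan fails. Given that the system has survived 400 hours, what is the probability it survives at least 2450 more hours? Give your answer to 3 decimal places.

Time to first failure ~ Exp(Σλ) with Σλ = 0.000509.
By memorylessness, P(T > 400+2450 | T > 400) = P(T > 2450) = e^(−0.000509·2450) ≈ 0.287.

0.287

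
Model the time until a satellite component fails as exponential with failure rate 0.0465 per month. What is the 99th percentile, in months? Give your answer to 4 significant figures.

Set 1 − e^(−λt) = 0.99, so t = −ln(0.01)/λ = 4.6052/0.0465 ≈ 99.0359 months.

99.04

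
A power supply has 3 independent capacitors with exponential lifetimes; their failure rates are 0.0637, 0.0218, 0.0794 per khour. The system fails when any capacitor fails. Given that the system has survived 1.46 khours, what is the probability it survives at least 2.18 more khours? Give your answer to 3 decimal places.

Time to first failure ~ Exp(Σλ) with Σλ = 0.1649.
By memorylessness, P(T > 1.46+2.18 | T > 1.46) = P(T > 2.18) = e^(−0.1649·2.18) ≈ 0.698.

0.698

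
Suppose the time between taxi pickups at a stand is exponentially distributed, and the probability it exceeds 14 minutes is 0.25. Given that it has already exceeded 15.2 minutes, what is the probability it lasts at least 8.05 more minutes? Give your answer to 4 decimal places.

From e^(−λ·14) = 0.25, λ = −ln(0.25)/14 = 0.099021.
Memoryless: P(X > 15.2+8.05 | X > 15.2) = P(X > 8.05) = e^(−0.099021·8.05) ≈ 0.4506.

0.4506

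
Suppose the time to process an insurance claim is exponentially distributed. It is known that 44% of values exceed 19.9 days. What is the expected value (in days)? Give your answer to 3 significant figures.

24.2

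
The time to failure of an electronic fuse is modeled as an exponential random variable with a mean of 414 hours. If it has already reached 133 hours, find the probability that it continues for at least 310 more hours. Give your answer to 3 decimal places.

0.473

The rate is λ = 1/414 = 0.00241546 per hour.
P(X > s+t | X > s) = e^(−λ(s+t))/e^(−λs) = e^(−λt), independent of s = 133.
P(X > 310) = e^(−0.74879) ≈ 0.473.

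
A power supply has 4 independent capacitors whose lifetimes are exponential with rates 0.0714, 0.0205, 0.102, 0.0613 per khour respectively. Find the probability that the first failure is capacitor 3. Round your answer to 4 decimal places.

0.3997

The time to first failure is exponential with rate Σλ = 0.0714 + 0.0205 + 0.102 + 0.0613 = 0.2552.
P(capacitor 3 first) = λ_3/Σλ = 0.102/0.2552 ≈ 0.3997.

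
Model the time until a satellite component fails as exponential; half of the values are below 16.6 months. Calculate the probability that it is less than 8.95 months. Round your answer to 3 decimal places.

0.312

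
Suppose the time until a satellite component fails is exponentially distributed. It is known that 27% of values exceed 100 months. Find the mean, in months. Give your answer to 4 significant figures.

76.37

e^(−λ·100) = 0.27 ⇒ λ = −ln(0.27)/100 = 0.0130933.
Mean = 1/λ = 76.3747 months.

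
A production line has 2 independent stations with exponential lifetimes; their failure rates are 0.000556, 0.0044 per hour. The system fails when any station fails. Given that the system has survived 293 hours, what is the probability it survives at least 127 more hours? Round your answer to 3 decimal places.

0.533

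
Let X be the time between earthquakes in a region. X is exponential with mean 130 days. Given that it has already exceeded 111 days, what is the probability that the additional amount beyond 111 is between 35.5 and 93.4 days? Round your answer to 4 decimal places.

0.2735

The rate is λ = 1/130 = 0.00769231 per day.
Memoryless: the residual past 111 is again Exp(λ).
P(35.5 < residual < 93.4) = e^(−λ·35.5) − e^(−λ·93.4) = 0.76103 − 0.48750 ≈ 0.2735.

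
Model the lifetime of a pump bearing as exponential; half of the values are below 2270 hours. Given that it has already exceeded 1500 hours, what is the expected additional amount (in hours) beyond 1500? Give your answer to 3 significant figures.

3270

For an exponential, median = ln(2)/λ, so λ = ln 2 / 2270 = 0.000305351 per hour.
By memorylessness, the remaining amount past any threshold is again Exp(λ) with mean 1/λ = 3274.92 hours.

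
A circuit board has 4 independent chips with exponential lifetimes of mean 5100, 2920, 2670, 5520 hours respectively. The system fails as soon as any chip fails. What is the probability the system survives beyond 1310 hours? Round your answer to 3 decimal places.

0.238

The first failure time is exponential with rate Σλ_i = 1/5100 + 1/2920 + 1/2670 + 1/5520 = 0.00109424 per hour.
P(min > 1310) = e^(−0.00109424·1310) = e^(−1.4334) ≈ 0.238.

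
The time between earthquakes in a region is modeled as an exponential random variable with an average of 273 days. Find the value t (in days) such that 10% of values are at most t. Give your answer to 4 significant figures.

The rate is λ = 1/273 = 0.003663 per day.
Set 1 − e^(−λt) = 0.1, so t = −ln(0.9)/λ = 0.10536/0.003663 ≈ 28.7634 days.

28.76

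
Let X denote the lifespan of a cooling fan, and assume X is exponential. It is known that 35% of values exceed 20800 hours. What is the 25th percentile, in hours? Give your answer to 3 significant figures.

5700

e^(−λ·20800) = 0.35 ⇒ λ = −ln(0.35)/20800 = 0.0000504722.
25th percentile: 1 − e^(−λt) = 0.25, t = −ln(0.75)/λ = 5699.81 hours.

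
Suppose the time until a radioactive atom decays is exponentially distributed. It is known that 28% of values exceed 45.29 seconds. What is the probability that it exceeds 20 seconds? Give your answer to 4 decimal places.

0.5700

e^(−λ·45.29) = 0.28 ⇒ λ = −ln(0.28)/45.29 = 0.028107.
P(X > 20) = e^(−0.028107·20) = e^(−0.56214) ≈ 0.5700.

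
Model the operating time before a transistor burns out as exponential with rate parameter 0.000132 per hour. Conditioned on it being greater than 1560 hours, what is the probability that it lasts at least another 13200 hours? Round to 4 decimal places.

The exponential is memoryless, so the remaining time is again Exp(λ): the condition X > 1560 is irrelevant.
P(X > 13200) = e^(−1.7424) ≈ 0.1751.

0.1751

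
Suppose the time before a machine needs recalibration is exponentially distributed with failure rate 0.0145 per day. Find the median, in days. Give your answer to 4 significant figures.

Set 1 − e^(−λt) = 0.5, so t = −ln(0.5)/λ = 0.69315/0.0145 ≈ 47.8033 days.

47.80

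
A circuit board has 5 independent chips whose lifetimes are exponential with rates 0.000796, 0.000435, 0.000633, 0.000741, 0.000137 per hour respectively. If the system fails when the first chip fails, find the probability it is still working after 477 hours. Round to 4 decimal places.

The time to first failure is exponential with rate Σλ = 0.000796 + 0.000435 + 0.000633 + 0.000741 + 0.000137 = 0.002742.
P(min > 477) = e^(−0.002742·477) = e^(−1.3079) ≈ 0.2704.

0.2704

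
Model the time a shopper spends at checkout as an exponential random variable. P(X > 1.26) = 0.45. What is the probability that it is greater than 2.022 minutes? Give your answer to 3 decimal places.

e^(−λ·1.26) = 0.45 ⇒ λ = −ln(0.45)/1.26 = 0.633736.
P(X > 2.022) = e^(−0.633736·2.022) = e^(−1.2814) ≈ 0.278.

0.278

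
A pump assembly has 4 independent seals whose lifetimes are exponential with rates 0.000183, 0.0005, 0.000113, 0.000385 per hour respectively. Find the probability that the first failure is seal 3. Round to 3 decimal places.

0.096

The time to first failure is exponential with rate Σλ = 0.000183 + 0.0005 + 0.000113 + 0.000385 = 0.001181.
P(seal 3 first) = λ_3/Σλ = 0.000113/0.001181 ≈ 0.096.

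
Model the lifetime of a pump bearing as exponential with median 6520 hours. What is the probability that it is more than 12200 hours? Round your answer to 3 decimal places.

For an exponential, median = ln(2)/λ, so λ = ln 2 / 6520 = 0.000106311 per hour.
P(X > 12200) = e^(−λ·12200) = e^(−1.297) ≈ 0.273.

0.273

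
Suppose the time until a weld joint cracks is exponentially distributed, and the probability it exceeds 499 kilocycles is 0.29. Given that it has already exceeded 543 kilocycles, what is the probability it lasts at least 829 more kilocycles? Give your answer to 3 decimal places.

0.128

From e^(−λ·499) = 0.29, λ = −ln(0.29)/499 = 0.00248071.
Memoryless: P(X > 543+829 | X > 543) = P(X > 829) = e^(−0.00248071·829) ≈ 0.128.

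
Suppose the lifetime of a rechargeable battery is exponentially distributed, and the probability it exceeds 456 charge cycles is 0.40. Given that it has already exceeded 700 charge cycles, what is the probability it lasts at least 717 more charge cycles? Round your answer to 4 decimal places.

0.2368

From e^(−λ·456) = 0.40, λ = −ln(0.40)/456 = 0.00200941.
Memoryless: P(X > 700+717 | X > 700) = P(X > 717) = e^(−0.00200941·717) ≈ 0.2368.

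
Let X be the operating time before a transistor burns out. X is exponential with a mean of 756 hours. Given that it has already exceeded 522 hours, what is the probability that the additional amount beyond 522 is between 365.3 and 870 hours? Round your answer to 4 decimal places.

The rate is λ = 1/756 = 0.00132275 per hour.
Memoryless: the residual past 522 is again Exp(λ).
P(365.3 < residual < 870) = e^(−λ·365.3) − e^(−λ·870) = 0.61681 − 0.31639 ≈ 0.3004.

0.3004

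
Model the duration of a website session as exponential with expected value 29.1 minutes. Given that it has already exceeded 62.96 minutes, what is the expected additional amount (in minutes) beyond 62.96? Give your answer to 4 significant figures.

29.10

The rate is λ = 1/29.1 = 0.0343643 per minute.
By memorylessness, the remaining amount past any threshold is again Exp(λ) with mean 1/λ = 29.1 minutes.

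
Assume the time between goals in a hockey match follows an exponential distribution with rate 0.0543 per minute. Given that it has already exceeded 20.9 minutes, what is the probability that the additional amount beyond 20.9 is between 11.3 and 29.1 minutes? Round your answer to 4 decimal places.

0.3355

Memoryless: the residual past 20.9 is again Exp(λ).
P(11.3 < residual < 29.1) = e^(−λ·11.3) − e^(−λ·29.1) = 0.54140 − 0.20595 ≈ 0.3355.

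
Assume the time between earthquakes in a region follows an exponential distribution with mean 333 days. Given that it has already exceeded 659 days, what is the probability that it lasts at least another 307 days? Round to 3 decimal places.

The rate is λ = 1/333 = 0.003003 per day.
P(X > s+t | X > s) = e^(−λ(s+t))/e^(−λs) = e^(−λt), independent of s = 659.
P(X > 307) = e^(−0.92192) ≈ 0.398.

0.398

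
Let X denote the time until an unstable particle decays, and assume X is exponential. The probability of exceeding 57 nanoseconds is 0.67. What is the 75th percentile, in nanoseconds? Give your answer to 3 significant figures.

e^(−λ·57) = 0.67 ⇒ λ = −ln(0.67)/57 = 0.00702592.
75th percentile: 1 − e^(−λt) = 0.75, t = −ln(0.25)/λ = 197.311 nanoseconds.

197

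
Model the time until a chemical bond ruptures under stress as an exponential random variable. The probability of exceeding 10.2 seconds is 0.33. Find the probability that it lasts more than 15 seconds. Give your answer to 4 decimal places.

0.1959

e^(−λ·10.2) = 0.33 ⇒ λ = −ln(0.33)/10.2 = 0.108692.
P(X > 15) = e^(−0.108692·15) = e^(−1.6304) ≈ 0.1959.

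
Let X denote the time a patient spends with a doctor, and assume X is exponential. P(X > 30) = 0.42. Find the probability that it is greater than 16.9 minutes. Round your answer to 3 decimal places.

e^(−λ·30) = 0.42 ⇒ λ = −ln(0.42)/30 = 0.0289167.
P(X > 16.9) = e^(−0.0289167·16.9) = e^(−0.48869) ≈ 0.613.

0.613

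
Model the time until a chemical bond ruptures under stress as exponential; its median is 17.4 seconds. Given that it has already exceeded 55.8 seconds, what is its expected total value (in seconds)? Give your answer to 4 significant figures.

For an exponential, median = ln(2)/λ, so λ = ln 2 / 17.4 = 0.039836 per second.
By memorylessness, E[X | X > 55.8] = 55.8 + 1/λ = 55.8 + 25.1029 = 80.9029 seconds.

80.90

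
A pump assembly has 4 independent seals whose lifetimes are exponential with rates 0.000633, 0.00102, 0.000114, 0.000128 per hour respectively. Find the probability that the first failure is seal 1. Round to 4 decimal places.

The time to first failure is exponential with rate Σλ = 0.000633 + 0.00102 + 0.000114 + 0.000128 = 0.001895.
P(seal 1 first) = λ_1/Σλ = 0.000633/0.001895 ≈ 0.3340.

0.3340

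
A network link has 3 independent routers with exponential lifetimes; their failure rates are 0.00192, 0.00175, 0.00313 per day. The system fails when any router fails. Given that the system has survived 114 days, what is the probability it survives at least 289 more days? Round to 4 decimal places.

Time to first failure ~ Exp(Σλ) with Σλ = 0.0068.
By memorylessness, P(T > 114+289 | T > 114) = P(T > 289) = e^(−0.0068·289) ≈ 0.1401.

0.1401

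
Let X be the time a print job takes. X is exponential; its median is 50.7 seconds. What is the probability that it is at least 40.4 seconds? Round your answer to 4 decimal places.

0.5756

For an exponential, median = ln(2)/λ, so λ = ln 2 / 50.7 = 0.0136715 per second.
P(X > 40.4) = e^(−λ·40.4) = e^(−0.55233) ≈ 0.5756.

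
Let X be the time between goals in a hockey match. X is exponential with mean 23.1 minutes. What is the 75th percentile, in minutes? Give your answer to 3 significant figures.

The rate is λ = 1/23.1 = 0.04329 per minute.
Set 1 − e^(−λt) = 0.75, so t = −ln(0.25)/λ = 1.3863/0.04329 ≈ 32.0234 minutes.

32.0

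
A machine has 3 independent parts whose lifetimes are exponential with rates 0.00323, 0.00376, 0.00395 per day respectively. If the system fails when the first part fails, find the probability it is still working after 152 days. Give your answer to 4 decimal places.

0.1896

The time to first failure is exponential with rate Σλ = 0.00323 + 0.00376 + 0.00395 = 0.01094.
P(min > 152) = e^(−0.01094·152) = e^(−1.6629) ≈ 0.1896.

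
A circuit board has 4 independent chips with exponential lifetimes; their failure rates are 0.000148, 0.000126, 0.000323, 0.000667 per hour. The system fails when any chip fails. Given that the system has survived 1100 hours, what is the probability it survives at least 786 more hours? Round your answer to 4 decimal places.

Time to first failure ~ Exp(Σλ) with Σλ = 0.001264.
By memorylessness, P(T > 1100+786 | T > 1100) = P(T > 786) = e^(−0.001264·786) ≈ 0.3703.

0.3703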